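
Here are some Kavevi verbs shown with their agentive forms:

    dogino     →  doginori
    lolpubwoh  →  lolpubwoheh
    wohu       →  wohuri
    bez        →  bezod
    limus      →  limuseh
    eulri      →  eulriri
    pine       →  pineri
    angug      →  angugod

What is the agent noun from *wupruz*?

wupruzod

The alternation tracks the final sound of the stem — -eh when the stem ends in a voiceless consonant (*lolpubwoh*, *limus*); -od when the stem ends in a voiced consonant (*bez*, *angug*); -ri when the stem ends in a vowel (*dogino*, *wohu*, *eulri*, *pine*).
*wupruz* — final sound /z/ (a voiced consonant) → -od → *wupruzod*.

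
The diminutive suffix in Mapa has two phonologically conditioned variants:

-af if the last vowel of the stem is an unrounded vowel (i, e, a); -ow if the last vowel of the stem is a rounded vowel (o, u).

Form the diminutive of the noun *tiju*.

tijuow

*tiju* — last vowel /u/ (a rounded vowel) → -ow → *tijuow*.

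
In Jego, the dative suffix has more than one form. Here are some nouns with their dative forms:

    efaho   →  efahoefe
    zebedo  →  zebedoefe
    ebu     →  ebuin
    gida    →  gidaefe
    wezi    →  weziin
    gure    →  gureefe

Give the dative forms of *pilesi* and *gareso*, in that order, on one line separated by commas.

pilesiin, garesoefe

Looking at the last vowel of each stem: -in when the last vowel of the stem is a high vowel (*ebu*, *wezi*); -efe when the last vowel of the stem is a non-high vowel (*efaho*, *zebedo*, *gida*, *gure*).
The last vowel of *pilesi* is /i/, which is a high vowel, so the suffix is -in, giving *pilesiin*.
*gareso* — last vowel /o/ (a non-high vowel) → -efe → *garesoefe*.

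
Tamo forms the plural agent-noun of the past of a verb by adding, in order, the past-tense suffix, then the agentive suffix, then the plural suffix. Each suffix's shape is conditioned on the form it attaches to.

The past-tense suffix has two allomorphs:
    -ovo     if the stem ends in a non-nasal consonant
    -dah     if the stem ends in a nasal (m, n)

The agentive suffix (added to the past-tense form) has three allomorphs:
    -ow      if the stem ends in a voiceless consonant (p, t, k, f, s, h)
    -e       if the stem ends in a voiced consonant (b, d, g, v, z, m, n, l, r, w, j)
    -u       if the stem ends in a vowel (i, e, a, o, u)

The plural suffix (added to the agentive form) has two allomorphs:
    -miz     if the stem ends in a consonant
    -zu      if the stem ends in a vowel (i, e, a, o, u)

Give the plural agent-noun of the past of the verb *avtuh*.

avtuhovouzu

*avtuh* — final consonant /h/ (non-nasal) → -ovo → *avtuhovo*.
The past-tense form *avtuhovo* — final sound /o/ (a vowel) → -u → *avtuhovou*.
Since the final sound of the agentive form *avtuhovou* is /u/ (a vowel), it takes -zu, giving *avtuhovouzu*.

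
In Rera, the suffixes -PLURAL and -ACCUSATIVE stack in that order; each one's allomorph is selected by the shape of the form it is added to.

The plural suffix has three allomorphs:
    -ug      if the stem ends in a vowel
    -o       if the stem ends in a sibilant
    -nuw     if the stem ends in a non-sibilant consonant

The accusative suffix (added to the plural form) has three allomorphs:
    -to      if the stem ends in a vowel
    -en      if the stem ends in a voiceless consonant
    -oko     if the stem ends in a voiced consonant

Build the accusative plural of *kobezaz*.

*kobezaz* — final sound /z/ (a sibilant) → -o → *kobezazo*.
Since the final sound of the plural form *kobezazo* is /o/ (a vowel), it takes -to, giving *kobezazoto*.

kobezazoto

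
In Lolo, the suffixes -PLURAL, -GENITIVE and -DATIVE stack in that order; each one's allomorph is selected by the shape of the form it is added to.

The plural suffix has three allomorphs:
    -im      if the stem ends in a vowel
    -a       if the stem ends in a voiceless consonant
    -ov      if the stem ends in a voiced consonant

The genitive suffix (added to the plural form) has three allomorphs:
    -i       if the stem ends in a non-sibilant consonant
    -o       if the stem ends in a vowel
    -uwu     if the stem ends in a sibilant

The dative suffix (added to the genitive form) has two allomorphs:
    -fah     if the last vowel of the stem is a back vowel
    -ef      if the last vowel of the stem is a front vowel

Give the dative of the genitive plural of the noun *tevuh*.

tevuhaofah

*tevuh*: final sound = /h/, a voiceless consonant → -a → *tevuha*.
The plural form *tevuha*: final sound = /a/, a vowel → -o → *tevuhao*.
The last vowel of the genitive form *tevuhao* is /o/, which is a back vowel, so the dative suffix is -fah, giving *tevuhaofah*.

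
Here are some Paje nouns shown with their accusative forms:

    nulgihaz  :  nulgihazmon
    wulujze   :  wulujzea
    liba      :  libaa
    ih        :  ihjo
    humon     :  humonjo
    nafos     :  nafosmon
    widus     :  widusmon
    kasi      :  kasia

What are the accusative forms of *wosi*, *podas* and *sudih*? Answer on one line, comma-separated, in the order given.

The alternation tracks the final sound of the stem — -mon when the stem ends in a sibilant (*nulgihaz*, *nafos*, *widus*); -jo when the stem ends in a non-sibilant consonant (*ih*, *humon*); -a when the stem ends in a vowel (*wulujze*, *liba*, *kasi*).
*wosi* — final sound /i/ (a vowel) → -a → *wosia*.
*podas* — final sound /s/ (a sibilant) → -mon → *podasmon*.
*sudih* — final sound /h/ (a non-sibilant consonant) → -jo → *sudihjo*.

wosia, podasmon, sudihjo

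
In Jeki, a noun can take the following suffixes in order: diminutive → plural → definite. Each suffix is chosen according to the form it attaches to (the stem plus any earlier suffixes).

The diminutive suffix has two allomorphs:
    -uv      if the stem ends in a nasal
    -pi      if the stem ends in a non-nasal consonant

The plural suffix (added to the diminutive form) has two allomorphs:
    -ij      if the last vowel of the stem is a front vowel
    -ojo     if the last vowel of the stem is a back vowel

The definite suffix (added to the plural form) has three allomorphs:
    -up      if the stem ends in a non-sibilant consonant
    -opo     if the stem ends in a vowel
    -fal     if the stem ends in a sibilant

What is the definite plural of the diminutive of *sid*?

The final consonant of *sid* is /d/, which is non-nasal, so the diminutive suffix is -pi, giving *sidpi*.
The diminutive form *sidpi*: last vowel = /i/, a front vowel → -ij → *sidpiij*.
The final sound of the plural form *sidpiij* is /j/, which is a non-sibilant consonant, so the definite suffix is -up, giving *sidpiijup*.

sidpiijup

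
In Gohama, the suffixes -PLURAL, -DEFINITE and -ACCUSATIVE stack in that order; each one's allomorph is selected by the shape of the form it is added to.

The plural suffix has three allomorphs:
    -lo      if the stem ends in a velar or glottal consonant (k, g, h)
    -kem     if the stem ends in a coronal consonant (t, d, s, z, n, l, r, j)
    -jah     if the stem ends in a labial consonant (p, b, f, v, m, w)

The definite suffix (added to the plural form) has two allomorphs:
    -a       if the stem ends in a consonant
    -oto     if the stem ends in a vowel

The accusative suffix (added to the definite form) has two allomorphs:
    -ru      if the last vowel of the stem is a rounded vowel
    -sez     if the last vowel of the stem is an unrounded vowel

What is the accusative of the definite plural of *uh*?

uhlootoru

Since the final consonant of *uh* is /h/ (velar/glottal), it takes -lo, giving *uhlo*.
The plural form *uhlo*: final sound = /o/, a vowel → -oto → *uhlooto*.
The last vowel of the definite form *uhlooto* is /o/, which is a rounded vowel, so the accusative suffix is -ru, giving *uhlootoru*.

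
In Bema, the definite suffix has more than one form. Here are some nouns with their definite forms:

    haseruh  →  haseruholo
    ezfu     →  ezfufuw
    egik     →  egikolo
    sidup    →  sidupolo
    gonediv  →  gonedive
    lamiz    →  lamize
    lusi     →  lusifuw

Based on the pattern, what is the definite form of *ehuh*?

The suffix is conditioned by the final sound: -olo when the stem ends in a voiceless consonant (*haseruh*, *egik*, *sidup*); -e when the stem ends in a voiced consonant (*gonediv*, *lamiz*); -fuw when the stem ends in a vowel (*ezfu*, *lusi*).
*ehuh* — final sound /h/ (a voiceless consonant) → -olo → *ehuholo*.

ehuholo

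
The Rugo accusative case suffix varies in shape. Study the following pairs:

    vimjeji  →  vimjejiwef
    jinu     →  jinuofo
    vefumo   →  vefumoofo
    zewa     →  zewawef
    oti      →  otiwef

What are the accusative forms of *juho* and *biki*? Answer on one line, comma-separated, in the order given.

juhoofo, bikiwef

The alternation tracks the last vowel of the stem — -ofo when the last vowel of the stem is a rounded vowel (*jinu*, *vefumo*); -wef when the last vowel of the stem is an unrounded vowel (*vimjeji*, *zewa*, *oti*).
*juho* — last vowel /o/ (a rounded vowel) → -ofo → *juhoofo*.
The last vowel of *biki* is /i/, which is an unrounded vowel, so the suffix is -wef, giving *bikiwef*.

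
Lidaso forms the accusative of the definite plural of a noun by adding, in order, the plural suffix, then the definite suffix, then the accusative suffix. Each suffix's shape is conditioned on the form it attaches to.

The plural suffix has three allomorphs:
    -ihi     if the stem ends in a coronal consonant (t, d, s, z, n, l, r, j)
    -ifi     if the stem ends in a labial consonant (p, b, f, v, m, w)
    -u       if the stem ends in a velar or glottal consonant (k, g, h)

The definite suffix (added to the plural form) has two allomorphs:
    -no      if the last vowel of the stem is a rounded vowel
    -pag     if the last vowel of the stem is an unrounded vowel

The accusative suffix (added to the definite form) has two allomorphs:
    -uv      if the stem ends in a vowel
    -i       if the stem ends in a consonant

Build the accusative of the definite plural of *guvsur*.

guvsurihipagi

Since the final consonant of *guvsur* is /r/ (coronal), it takes -ihi, giving *guvsurihi*.
The plural form *guvsurihi*: last vowel = /i/, an unrounded vowel → -pag → *guvsurihipag*.
The definite form *guvsurihipag* — final sound /g/ (a consonant) → -i → *guvsurihipagi*.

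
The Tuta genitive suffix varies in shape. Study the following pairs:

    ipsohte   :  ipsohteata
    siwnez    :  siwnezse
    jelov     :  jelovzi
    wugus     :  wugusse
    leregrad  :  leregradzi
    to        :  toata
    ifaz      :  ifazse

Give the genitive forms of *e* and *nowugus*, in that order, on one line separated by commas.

The pattern is sibilance of the final sound: -se when the stem ends in a sibilant (*siwnez*, *wugus*, *ifaz*); -zi when the stem ends in a non-sibilant consonant (*jelov*, *leregrad*); -ata when the stem ends in a vowel (*ipsohte*, *to*).
*e* — final sound /e/ (a vowel) → -ata → *eata*.
*nowugus* — final sound /s/ (a sibilant) → -se → *nowugusse*.

eata, nowugusse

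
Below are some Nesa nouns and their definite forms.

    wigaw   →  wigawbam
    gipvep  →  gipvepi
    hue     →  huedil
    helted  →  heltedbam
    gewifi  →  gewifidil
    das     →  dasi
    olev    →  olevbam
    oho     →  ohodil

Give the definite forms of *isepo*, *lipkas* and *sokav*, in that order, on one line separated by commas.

isepodil, lipkasi, sokavbam

Looking at the final sound of each stem: -i when the stem ends in a voiceless consonant (*gipvep*, *das*); -bam when the stem ends in a voiced consonant (*wigaw*, *helted*, *olev*); -dil when the stem ends in a vowel (*hue*, *gewifi*, *oho*).
The final sound of *isepo* is /o/, which is a vowel, so the suffix is -dil, giving *isepodil*.
Since the final sound of *lipkas* is /s/ (a voiceless consonant), it takes -i, giving *lipkasi*.
*sokav*: final sound = /v/, a voiced consonant → -bam → *sokavbam*.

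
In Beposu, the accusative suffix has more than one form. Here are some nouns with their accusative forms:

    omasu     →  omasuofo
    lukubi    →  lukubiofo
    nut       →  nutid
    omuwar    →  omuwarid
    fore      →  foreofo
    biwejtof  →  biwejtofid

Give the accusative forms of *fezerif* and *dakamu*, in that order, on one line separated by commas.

The suffix is conditioned by the final sound: -id when the stem ends in a consonant (*nut*, *omuwar*, *biwejtof*); -ofo when the stem ends in a vowel (*omasu*, *lukubi*, *fore*).
Since the final sound of *fezerif* is /f/ (a consonant), it takes -id, giving *fezerifid*.
The final sound of *dakamu* is /u/, which is a vowel, so the suffix is -ofo, giving *dakamuofo*.

fezerifid, dakamuofo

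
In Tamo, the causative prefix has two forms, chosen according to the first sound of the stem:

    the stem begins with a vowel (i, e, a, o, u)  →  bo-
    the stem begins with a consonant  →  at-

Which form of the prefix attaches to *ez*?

bo-

The first sound of *ez* is /e/, which is a vowel, so the prefix is bo-.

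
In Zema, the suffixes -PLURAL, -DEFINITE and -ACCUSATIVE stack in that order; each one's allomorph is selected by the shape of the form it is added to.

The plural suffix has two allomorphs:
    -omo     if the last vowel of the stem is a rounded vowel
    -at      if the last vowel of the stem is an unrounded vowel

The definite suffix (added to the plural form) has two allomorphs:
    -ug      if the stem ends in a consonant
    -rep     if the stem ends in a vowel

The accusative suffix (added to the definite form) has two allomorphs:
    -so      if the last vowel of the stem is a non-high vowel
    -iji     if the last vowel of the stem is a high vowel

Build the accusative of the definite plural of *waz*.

*waz*: last vowel = /a/, an unrounded vowel → -at → *wazat*.
The plural form *wazat* — final sound /t/ (a consonant) → -ug → *wazatug*.
The definite form *wazatug* — last vowel /u/ (a high vowel) → -iji → *wazatugiji*.

wazatugiji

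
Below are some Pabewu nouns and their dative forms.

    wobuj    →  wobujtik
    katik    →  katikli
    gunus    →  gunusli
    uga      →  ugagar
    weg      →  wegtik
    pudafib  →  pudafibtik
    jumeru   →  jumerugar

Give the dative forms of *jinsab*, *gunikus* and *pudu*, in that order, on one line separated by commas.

jinsabtik, gunikusli, pudugar

Looking at the final sound of each stem: -li when the stem ends in a voiceless consonant (*katik*, *gunus*); -tik when the stem ends in a voiced consonant (*wobuj*, *weg*, *pudafib*); -gar when the stem ends in a vowel (*uga*, *jumeru*).
The final sound of *jinsab* is /b/, which is a voiced consonant, so the suffix is -tik, giving *jinsabtik*.
The final sound of *gunikus* is /s/, which is a voiceless consonant, so the suffix is -li, giving *gunikusli*.
Since the final sound of *pudu* is /u/ (a vowel), it takes -gar, giving *pudugar*.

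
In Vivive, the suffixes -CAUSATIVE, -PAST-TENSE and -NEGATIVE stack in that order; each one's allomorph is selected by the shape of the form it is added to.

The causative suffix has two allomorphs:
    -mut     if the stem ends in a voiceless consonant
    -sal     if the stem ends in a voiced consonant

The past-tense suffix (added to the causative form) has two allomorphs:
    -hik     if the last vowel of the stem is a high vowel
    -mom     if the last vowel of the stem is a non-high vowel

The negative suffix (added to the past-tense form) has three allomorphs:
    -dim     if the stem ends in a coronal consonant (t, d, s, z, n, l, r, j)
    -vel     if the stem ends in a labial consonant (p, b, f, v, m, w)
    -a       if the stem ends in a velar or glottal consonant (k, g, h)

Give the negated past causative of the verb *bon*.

bonsalmomvel

Since the final consonant of *bon* is /n/ (voiced), it takes -sal, giving *bonsal*.
Since the last vowel of the causative form *bonsal* is /a/ (a non-high vowel), it takes -mom, giving *bonsalmom*.
Since the final consonant of the past-tense form *bonsalmom* is /m/ (labial), it takes -vel, giving *bonsalmomvel*.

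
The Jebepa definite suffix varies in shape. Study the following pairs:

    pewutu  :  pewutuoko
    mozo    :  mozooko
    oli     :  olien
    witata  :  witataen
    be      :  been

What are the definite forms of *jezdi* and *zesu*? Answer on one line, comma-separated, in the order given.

jezdien, zesuoko

The pattern is rounding harmony: -oko when the last vowel of the stem is a rounded vowel (*pewutu*, *mozo*); -en when the last vowel of the stem is an unrounded vowel (*oli*, *witata*, *be*).
The last vowel of *jezdi* is /i/, which is an unrounded vowel, so the suffix is -en, giving *jezdien*.
*zesu* — last vowel /u/ (a rounded vowel) → -oko → *zesuoko*.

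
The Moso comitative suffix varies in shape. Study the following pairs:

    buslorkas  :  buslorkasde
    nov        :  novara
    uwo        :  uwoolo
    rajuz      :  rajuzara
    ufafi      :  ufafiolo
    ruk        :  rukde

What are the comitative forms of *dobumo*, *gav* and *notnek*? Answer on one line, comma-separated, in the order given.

Looking at the final sound of each stem: -de when the stem ends in a voiceless consonant (*buslorkas*, *ruk*); -ara when the stem ends in a voiced consonant (*nov*, *rajuz*); -olo when the stem ends in a vowel (*uwo*, *ufafi*).
Since the final sound of *dobumo* is /o/ (a vowel), it takes -olo, giving *dobumoolo*.
The final sound of *gav* is /v/, which is a voiced consonant, so the suffix is -ara, giving *gavara*.
Since the final sound of *notnek* is /k/ (a voiceless consonant), it takes -de, giving *notnekde*.

dobumoolo, gavara, notnekde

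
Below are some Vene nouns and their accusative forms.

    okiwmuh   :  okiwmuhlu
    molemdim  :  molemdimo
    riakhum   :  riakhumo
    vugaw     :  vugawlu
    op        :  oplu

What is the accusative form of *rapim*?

rapimo

Looking at the final consonant of each stem: -o when the stem ends in a nasal (*molemdim*, *riakhum*); -lu when the stem ends in a non-nasal consonant (*okiwmuh*, *vugaw*, *op*).
Since the final consonant of *rapim* is /m/ (a nasal), it takes -o, giving *rapimo*.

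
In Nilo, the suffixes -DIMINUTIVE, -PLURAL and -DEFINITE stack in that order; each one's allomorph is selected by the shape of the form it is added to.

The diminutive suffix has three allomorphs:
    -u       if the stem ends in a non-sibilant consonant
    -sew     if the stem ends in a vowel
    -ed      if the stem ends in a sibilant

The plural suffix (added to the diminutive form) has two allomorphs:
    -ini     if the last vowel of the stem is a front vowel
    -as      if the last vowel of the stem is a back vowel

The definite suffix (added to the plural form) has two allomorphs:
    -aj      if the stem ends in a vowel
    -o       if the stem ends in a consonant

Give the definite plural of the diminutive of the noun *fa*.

fasewiniaj

*fa* — final sound /a/ (a vowel) → -sew → *fasew*.
Since the last vowel of the diminutive form *fasew* is /e/ (a front vowel), it takes -ini, giving *fasewini*.
The final sound of the plural form *fasewini* is /i/, which is a vowel, so the definite suffix is -aj, giving *fasewiniaj*.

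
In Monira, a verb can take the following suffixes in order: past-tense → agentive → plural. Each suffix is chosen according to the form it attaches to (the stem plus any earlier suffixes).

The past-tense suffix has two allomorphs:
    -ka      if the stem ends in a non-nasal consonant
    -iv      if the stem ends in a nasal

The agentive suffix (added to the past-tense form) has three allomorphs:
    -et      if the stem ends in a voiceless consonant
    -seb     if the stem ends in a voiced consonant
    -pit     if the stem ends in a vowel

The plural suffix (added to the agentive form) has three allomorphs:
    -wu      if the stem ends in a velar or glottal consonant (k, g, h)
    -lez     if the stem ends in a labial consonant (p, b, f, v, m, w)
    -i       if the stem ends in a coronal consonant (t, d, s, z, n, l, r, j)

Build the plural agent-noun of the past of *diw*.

diwkapiti

*diw*: final consonant = /w/, non-nasal → -ka → *diwka*.
The past-tense form *diwka* — final sound /a/ (a vowel) → -pit → *diwkapit*.
The final consonant of the agentive form *diwkapit* is /t/, which is coronal, so the plural suffix is -i, giving *diwkapiti*.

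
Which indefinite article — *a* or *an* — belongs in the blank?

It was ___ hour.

The indefinite article is chosen by the initial *sound* of the following word, not its spelling.
*hour* begins with the sound /aʊ/ (silent h) — a vowel sound.
So the article is *an*: It was an hour.

an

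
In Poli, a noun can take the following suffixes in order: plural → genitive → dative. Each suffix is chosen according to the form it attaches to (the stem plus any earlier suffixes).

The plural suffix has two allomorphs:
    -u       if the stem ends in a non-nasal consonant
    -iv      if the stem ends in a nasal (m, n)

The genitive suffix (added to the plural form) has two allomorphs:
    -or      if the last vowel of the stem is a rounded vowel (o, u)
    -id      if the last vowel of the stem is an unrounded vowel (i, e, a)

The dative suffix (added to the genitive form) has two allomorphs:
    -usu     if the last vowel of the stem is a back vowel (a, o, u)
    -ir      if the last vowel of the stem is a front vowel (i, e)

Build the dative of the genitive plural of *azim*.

azimividir

*azim*: final consonant = /m/, a nasal → -iv → *azimiv*.
Since the last vowel of the plural form *azimiv* is /i/ (an unrounded vowel), it takes -id, giving *azimivid*.
The genitive form *azimivid* — last vowel /i/ (a front vowel) → -ir → *azimividir*.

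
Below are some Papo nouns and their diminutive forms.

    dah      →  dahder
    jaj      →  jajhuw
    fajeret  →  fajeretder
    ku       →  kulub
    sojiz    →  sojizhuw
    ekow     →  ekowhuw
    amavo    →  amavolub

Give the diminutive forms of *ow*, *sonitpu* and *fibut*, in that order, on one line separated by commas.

owhuw, sonitpulub, fibutder

Looking at the final sound of each stem: -der when the stem ends in a voiceless consonant (*dah*, *fajeret*); -huw when the stem ends in a voiced consonant (*jaj*, *sojiz*, *ekow*); -lub when the stem ends in a vowel (*ku*, *amavo*).
*ow* — final sound /w/ (a voiced consonant) → -huw → *owhuw*.
Since the final sound of *sonitpu* is /u/ (a vowel), it takes -lub, giving *sonitpulub*.
The final sound of *fibut* is /t/, which is a voiceless consonant, so the suffix is -der, giving *fibutder*.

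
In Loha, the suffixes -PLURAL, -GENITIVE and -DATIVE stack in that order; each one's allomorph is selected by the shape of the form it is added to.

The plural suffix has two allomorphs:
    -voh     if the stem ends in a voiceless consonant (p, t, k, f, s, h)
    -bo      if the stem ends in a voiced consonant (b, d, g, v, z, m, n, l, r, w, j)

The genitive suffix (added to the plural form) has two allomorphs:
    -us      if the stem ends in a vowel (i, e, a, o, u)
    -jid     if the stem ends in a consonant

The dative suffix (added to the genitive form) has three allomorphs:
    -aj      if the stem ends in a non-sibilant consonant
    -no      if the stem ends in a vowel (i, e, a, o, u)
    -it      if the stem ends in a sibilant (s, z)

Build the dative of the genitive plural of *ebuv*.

ebuvbousit

Since the final consonant of *ebuv* is /v/ (voiced), it takes -bo, giving *ebuvbo*.
The final sound of the plural form *ebuvbo* is /o/, which is a vowel, so the genitive suffix is -us, giving *ebuvbous*.
The genitive form *ebuvbous* — final sound /s/ (a sibilant) → -it → *ebuvbousit*.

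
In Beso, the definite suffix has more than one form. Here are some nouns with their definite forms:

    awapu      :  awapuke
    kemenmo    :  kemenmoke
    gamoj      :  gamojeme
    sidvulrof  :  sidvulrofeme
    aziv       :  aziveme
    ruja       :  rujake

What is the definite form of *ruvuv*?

The pattern is consonant vs. vowel: -eme when the stem ends in a consonant (*gamoj*, *sidvulrof*, *aziv*); -ke when the stem ends in a vowel (*awapu*, *kemenmo*, *ruja*).
*ruvuv*: final sound = /v/, a consonant → -eme → *ruvuveme*.

ruvuveme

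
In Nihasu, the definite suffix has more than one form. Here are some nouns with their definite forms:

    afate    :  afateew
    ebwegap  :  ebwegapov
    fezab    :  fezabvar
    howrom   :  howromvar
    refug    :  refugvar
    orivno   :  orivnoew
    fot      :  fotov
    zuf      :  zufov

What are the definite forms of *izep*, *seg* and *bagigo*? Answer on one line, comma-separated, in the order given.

izepov, segvar, bagigoew

The pattern is voicing of the final sound: -ov when the stem ends in a voiceless consonant (*ebwegap*, *fot*, *zuf*); -var when the stem ends in a voiced consonant (*fezab*, *howrom*, *refug*); -ew when the stem ends in a vowel (*afate*, *orivno*).
The final sound of *izep* is /p/, which is a voiceless consonant, so the suffix is -ov, giving *izepov*.
*seg* — final sound /g/ (a voiced consonant) → -var → *segvar*.
*bagigo* — final sound /o/ (a vowel) → -ew → *bagigoew*.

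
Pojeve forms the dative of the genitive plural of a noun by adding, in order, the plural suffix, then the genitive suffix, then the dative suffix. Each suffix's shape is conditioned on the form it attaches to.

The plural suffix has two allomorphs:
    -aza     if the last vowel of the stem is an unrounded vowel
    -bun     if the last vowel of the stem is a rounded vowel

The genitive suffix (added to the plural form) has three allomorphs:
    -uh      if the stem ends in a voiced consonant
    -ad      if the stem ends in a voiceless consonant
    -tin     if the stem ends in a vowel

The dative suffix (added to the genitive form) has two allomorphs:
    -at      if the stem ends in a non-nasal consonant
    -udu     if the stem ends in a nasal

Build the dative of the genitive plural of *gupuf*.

gupufbunuhat

*gupuf*: last vowel = /u/, a rounded vowel → -bun → *gupufbun*.
The plural form *gupufbun* — final sound /n/ (a voiced consonant) → -uh → *gupufbunuh*.
The genitive form *gupufbunuh* — final consonant /h/ (non-nasal) → -at → *gupufbunuhat*.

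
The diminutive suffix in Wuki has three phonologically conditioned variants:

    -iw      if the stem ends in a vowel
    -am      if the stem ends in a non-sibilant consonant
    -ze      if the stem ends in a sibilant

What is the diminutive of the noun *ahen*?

*ahen* — final sound /n/ (a non-sibilant consonant) → -am → *ahenam*.

ahenam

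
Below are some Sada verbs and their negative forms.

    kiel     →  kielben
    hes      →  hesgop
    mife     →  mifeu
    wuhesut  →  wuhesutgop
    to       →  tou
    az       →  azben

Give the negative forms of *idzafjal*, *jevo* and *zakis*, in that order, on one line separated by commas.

The suffix is conditioned by the final sound: -gop when the stem ends in a voiceless consonant (*hes*, *wuhesut*); -ben when the stem ends in a voiced consonant (*kiel*, *az*); -u when the stem ends in a vowel (*mife*, *to*).
The final sound of *idzafjal* is /l/, which is a voiced consonant, so the suffix is -ben, giving *idzafjalben*.
Since the final sound of *jevo* is /o/ (a vowel), it takes -u, giving *jevou*.
Since the final sound of *zakis* is /s/ (a voiceless consonant), it takes -gop, giving *zakisgop*.

idzafjalben, jevou, zakisgop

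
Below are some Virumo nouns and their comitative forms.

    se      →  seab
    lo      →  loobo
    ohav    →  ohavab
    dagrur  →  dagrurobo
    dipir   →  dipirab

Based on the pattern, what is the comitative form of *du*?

The alternation tracks the last vowel of the stem — -obo when the last vowel of the stem is a rounded vowel (*lo*, *dagrur*); -ab when the last vowel of the stem is an unrounded vowel (*se*, *ohav*, *dipir*).
*du*: last vowel = /u/, a rounded vowel → -obo → *duobo*.

duobo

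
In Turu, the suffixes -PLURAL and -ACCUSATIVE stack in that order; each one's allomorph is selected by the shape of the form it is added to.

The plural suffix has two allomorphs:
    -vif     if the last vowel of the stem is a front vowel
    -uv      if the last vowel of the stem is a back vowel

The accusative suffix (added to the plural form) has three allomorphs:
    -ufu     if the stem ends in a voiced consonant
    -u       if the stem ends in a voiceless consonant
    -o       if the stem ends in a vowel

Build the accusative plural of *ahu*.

ahuuvufu

*ahu*: last vowel = /u/, a back vowel → -uv → *ahuuv*.
The final sound of the plural form *ahuuv* is /v/, which is a voiced consonant, so the accusative suffix is -ufu, giving *ahuuvufu*.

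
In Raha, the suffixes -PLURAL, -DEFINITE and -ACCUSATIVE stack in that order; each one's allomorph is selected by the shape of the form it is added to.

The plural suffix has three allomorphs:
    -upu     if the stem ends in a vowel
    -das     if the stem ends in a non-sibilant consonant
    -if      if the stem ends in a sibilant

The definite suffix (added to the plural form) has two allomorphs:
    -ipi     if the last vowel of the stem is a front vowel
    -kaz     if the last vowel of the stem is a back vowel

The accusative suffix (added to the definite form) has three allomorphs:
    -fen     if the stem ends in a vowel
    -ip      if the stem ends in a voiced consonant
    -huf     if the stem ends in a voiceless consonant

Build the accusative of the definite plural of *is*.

isifipifen

Since the final sound of *is* is /s/ (a sibilant), it takes -if, giving *isif*.
The plural form *isif*: last vowel = /i/, a front vowel → -ipi → *isifipi*.
Since the final sound of the definite form *isifipi* is /i/ (a vowel), it takes -fen, giving *isifipifen*.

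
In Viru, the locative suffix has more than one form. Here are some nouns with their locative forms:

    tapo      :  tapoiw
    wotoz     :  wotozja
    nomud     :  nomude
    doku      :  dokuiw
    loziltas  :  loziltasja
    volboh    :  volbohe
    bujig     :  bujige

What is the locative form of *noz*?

nozja

Looking at the final sound of each stem: -ja when the stem ends in a sibilant (*wotoz*, *loziltas*); -e when the stem ends in a non-sibilant consonant (*nomud*, *volboh*, *bujig*); -iw when the stem ends in a vowel (*tapo*, *doku*).
The final sound of *noz* is /z/, which is a sibilant, so the suffix is -ja, giving *nozja*.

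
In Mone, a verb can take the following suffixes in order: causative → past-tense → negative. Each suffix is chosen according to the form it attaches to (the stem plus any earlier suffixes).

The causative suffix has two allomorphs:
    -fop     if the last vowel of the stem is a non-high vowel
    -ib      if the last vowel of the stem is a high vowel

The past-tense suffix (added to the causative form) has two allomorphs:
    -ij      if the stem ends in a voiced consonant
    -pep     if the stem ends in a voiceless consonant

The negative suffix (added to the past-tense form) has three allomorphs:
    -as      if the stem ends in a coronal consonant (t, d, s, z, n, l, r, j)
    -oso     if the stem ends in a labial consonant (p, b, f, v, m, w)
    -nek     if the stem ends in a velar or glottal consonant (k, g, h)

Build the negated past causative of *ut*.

*ut*: last vowel = /u/, a high vowel → -ib → *utib*.
The causative form *utib* — final consonant /b/ (voiced) → -ij → *utibij*.
The past-tense form *utibij*: final consonant = /j/, coronal → -as → *utibijas*.

utibijas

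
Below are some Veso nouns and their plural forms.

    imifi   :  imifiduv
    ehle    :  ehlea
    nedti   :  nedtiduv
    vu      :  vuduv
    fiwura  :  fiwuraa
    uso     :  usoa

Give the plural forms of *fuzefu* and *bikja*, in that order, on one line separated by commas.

fuzefuduv, bikjaa

The suffix is conditioned by the last vowel: -duv when the last vowel of the stem is a high vowel (*imifi*, *nedti*, *vu*); -a when the last vowel of the stem is a non-high vowel (*ehle*, *fiwura*, *uso*).
The last vowel of *fuzefu* is /u/, which is a high vowel, so the suffix is -duv, giving *fuzefuduv*.
*bikja*: last vowel = /a/, a non-high vowel → -a → *bikjaa*.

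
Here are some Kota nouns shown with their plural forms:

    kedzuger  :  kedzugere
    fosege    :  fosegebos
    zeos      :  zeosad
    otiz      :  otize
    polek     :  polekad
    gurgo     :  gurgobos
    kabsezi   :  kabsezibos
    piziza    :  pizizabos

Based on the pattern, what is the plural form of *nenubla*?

nenublabos

The pattern is voicing of the final sound: -ad when the stem ends in a voiceless consonant (*zeos*, *polek*); -e when the stem ends in a voiced consonant (*kedzuger*, *otiz*); -bos when the stem ends in a vowel (*fosege*, *gurgo*, *kabsezi*, *piziza*).
*nenubla* — final sound /a/ (a vowel) → -bos → *nenublabos*.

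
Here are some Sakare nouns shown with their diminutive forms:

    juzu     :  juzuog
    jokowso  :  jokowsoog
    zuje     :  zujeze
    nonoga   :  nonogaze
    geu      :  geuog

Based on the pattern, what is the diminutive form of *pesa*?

pesaze

The pattern is rounding harmony: -og when the last vowel of the stem is a rounded vowel (*juzu*, *jokowso*, *geu*); -ze when the last vowel of the stem is an unrounded vowel (*zuje*, *nonoga*).
Since the last vowel of *pesa* is /a/ (an unrounded vowel), it takes -ze, giving *pesaze*.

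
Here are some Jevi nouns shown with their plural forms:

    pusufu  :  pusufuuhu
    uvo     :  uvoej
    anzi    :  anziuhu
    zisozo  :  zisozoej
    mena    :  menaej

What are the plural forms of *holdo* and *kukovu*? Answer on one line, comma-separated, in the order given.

Looking at the last vowel of each stem: -uhu when the last vowel of the stem is a high vowel (*pusufu*, *anzi*); -ej when the last vowel of the stem is a non-high vowel (*uvo*, *zisozo*, *mena*).
Since the last vowel of *holdo* is /o/ (a non-high vowel), it takes -ej, giving *holdoej*.
*kukovu*: last vowel = /u/, a high vowel → -uhu → *kukovuuhu*.

holdoej, kukovuuhu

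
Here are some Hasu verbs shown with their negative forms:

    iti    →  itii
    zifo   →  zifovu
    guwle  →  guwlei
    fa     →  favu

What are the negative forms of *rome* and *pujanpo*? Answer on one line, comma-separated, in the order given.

romei, pujanpovu

The alternation tracks the last vowel of the stem — -i when the last vowel of the stem is a front vowel (*iti*, *guwle*); -vu when the last vowel of the stem is a back vowel (*zifo*, *fa*).
*rome*: last vowel = /e/, a front vowel → -i → *romei*.
*pujanpo* — last vowel /o/ (a back vowel) → -vu → *pujanpovu*.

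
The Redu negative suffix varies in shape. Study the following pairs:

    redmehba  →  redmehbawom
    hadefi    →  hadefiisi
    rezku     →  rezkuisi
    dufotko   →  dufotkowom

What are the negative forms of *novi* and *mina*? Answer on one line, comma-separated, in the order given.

noviisi, minawom

Looking at the last vowel of each stem: -isi when the last vowel of the stem is a high vowel (*hadefi*, *rezku*); -wom when the last vowel of the stem is a non-high vowel (*redmehba*, *dufotko*).
*novi* — last vowel /i/ (a high vowel) → -isi → *noviisi*.
*mina*: last vowel = /a/, a non-high vowel → -wom → *minawom*.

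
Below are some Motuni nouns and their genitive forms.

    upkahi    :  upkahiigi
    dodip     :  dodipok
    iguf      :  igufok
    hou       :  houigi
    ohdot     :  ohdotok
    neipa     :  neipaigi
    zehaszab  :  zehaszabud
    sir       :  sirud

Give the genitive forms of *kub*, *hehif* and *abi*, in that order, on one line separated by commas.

kubud, hehifok, abiigi

The pattern is voicing of the final sound: -ok when the stem ends in a voiceless consonant (*dodip*, *iguf*, *ohdot*); -ud when the stem ends in a voiced consonant (*zehaszab*, *sir*); -igi when the stem ends in a vowel (*upkahi*, *hou*, *neipa*).
Since the final sound of *kub* is /b/ (a voiced consonant), it takes -ud, giving *kubud*.
*hehif*: final sound = /f/, a voiceless consonant → -ok → *hehifok*.
*abi* — final sound /i/ (a vowel) → -igi → *abiigi*.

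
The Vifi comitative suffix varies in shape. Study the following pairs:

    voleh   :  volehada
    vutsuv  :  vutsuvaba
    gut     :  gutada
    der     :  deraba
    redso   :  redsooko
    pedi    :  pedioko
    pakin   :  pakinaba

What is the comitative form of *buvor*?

The suffix is conditioned by the final sound: -ada when the stem ends in a voiceless consonant (*voleh*, *gut*); -aba when the stem ends in a voiced consonant (*vutsuv*, *der*, *pakin*); -oko when the stem ends in a vowel (*redso*, *pedi*).
The final sound of *buvor* is /r/, which is a voiced consonant, so the suffix is -aba, giving *buvoraba*.

buvoraba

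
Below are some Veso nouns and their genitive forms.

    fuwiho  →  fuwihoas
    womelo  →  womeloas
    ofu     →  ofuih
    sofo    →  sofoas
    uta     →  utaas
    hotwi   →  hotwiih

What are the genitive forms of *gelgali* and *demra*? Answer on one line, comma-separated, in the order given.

gelgaliih, demraas

The suffix is conditioned by the last vowel: -ih when the last vowel of the stem is a high vowel (*ofu*, *hotwi*); -as when the last vowel of the stem is a non-high vowel (*fuwiho*, *womelo*, *sofo*, *uta*).
Since the last vowel of *gelgali* is /i/ (a high vowel), it takes -ih, giving *gelgaliih*.
*demra* — last vowel /a/ (a non-high vowel) → -as → *demraas*.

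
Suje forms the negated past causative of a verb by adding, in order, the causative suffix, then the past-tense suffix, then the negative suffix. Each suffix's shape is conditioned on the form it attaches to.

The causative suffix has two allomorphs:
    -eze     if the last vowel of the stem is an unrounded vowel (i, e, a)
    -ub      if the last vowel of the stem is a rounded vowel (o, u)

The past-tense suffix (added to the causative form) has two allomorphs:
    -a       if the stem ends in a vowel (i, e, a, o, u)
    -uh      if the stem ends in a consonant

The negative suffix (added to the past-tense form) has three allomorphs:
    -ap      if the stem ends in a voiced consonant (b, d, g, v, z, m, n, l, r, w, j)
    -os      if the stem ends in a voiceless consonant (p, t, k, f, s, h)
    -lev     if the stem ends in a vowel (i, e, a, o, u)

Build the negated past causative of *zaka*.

The last vowel of *zaka* is /a/, which is an unrounded vowel, so the causative suffix is -eze, giving *zakaeze*.
The causative form *zakaeze*: final sound = /e/, a vowel → -a → *zakaezea*.
The past-tense form *zakaezea* — final sound /a/ (a vowel) → -lev → *zakaezealev*.

zakaezealev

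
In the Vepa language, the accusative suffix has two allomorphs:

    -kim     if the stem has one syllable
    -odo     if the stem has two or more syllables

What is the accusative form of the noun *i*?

*i* (one syllable) → -kim → *ikim*.

ikim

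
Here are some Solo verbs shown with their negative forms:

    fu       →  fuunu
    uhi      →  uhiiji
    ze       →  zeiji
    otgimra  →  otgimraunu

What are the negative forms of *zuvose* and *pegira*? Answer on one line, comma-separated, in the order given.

The pattern is front/back vowel harmony: -iji when the last vowel of the stem is a front vowel (*uhi*, *ze*); -unu when the last vowel of the stem is a back vowel (*fu*, *otgimra*).
The last vowel of *zuvose* is /e/, which is a front vowel, so the suffix is -iji, giving *zuvoseiji*.
The last vowel of *pegira* is /a/, which is a back vowel, so the suffix is -unu, giving *pegiraunu*.

zuvoseiji, pegiraunu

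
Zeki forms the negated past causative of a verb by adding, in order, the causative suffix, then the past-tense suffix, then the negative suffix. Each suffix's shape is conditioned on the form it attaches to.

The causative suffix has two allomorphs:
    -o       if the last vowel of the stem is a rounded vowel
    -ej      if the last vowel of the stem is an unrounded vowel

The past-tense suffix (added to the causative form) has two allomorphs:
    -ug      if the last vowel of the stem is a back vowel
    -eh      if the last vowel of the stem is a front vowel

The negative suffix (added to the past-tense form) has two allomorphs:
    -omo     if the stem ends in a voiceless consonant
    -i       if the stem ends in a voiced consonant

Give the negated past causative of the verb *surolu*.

Since the last vowel of *surolu* is /u/ (a rounded vowel), it takes -o, giving *suroluo*.
Since the last vowel of the causative form *suroluo* is /o/ (a back vowel), it takes -ug, giving *suroluoug*.
The past-tense form *suroluoug*: final consonant = /g/, voiced → -i → *suroluougi*.

suroluougi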